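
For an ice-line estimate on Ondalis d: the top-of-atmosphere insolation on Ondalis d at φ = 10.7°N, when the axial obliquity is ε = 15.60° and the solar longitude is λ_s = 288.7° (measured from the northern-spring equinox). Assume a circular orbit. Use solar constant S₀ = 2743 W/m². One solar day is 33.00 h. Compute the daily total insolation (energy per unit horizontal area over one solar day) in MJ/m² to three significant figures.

Solar declination: sin δ = sin ε · sin λ_s = sin 15.60° × sin 288.7° = -0.25472, so δ = -14.757°.
cos H₀ = −tan(+10.7°) tan(-14.757°) = 0.0498, H₀ = 1.5210 rad.
Bracket: H₀ sin φ sin δ + cos φ cos δ sin H₀ = 1.5210×0.18567×-0.25472 + 0.98261×0.96701×0.99876 = -0.071934 + 0.949015 = 0.877081.
Q̄ = (S₀/π) × [bracket] = (2743/π) × 0.877081 = 765.80 W/m².
Daily total = Q̄ × 33.00 h × 3600 s/h = 765.80 × 33.00 × 3600 / 10⁶ = 90.98 MJ/m².

91.0 MJ/m²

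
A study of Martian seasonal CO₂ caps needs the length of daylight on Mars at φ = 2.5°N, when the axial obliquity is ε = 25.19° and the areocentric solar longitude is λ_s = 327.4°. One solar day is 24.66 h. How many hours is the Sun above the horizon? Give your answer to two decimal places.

sin δ = sin 25.19° × sin 327.4° = -0.22931, so δ = -13.257°.
cos H₀ = −tan φ · tan δ = −tan(+2.5°) × tan(-13.257°) = 0.0103, so H₀ = 1.5605 rad = 89.41°.
Daylight = 2H₀/(2π) × 24.66 h = (1.5605/π) × 24.66 = 12.25 h.

12.25 h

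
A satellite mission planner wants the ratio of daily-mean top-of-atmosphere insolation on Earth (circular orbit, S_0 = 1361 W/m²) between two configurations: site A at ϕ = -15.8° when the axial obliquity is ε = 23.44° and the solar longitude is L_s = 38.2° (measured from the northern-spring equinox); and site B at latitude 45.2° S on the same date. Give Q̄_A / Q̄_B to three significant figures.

Q̄_A / Q̄_B ≈ 1.92

— Configuration A (ϕ=-15.8°):
Solar declination: sin δ = sin ε · sin L_s = sin 23.44° × sin 38.2° = 0.24600, so δ = +14.241°.
cos h₀ = −tan(-15.8°) tan(+14.241°) = 0.0718, h₀ = 1.4989 rad.
Bracket: h₀ sin ϕ sin δ + cos ϕ cos δ sin h₀ = 1.4989×-0.27228×0.24600 + 0.96222×0.96927×0.99742 = -0.100398 + 0.930245 = 0.829847.
Q̄ = (S_0/π) × [bracket] = (1361/π) × 0.829847 = 359.51 W/m².
— Configuration B (ϕ=-45.2°):
cos h₀ = −tan(-45.2°) tan(+14.241°) = 0.2556, h₀ = 1.3124 rad.
Bracket: h₀ sin ϕ sin δ + cos ϕ cos δ sin h₀ = 1.3124×-0.70957×0.24600 + 0.70463×0.96927×0.96679 = -0.229085 + 0.660295 = 0.431210.
Q̄ = (S_0/π) × [bracket] = (1361/π) × 0.431210 = 186.81 W/m².
Ratio Q̄_A / Q̄_B = 359.51 / 186.81 = 1.924.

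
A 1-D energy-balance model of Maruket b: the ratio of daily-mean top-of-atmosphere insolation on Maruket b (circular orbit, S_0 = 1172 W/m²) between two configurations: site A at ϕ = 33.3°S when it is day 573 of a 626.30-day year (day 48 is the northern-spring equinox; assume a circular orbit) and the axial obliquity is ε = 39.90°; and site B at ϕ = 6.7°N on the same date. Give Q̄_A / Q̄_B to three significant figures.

Q̄_A / Q̄_B ≈ 1.68

— Configuration A (ϕ=-33.3°):
Solar longitude: L_s = 360° × (573 − 48)/626.30 = 301.772°.
sin δ = sin 39.90° × sin 301.772° = -0.54533, so δ = -33.047°.
cos h₀ = −tan(-33.3°) tan(-33.047°) = -0.4273, h₀ = 2.0124 rad.
Bracket: h₀ sin ϕ sin δ + cos ϕ cos δ sin h₀ = 2.0124×-0.54902×-0.54533 + 0.83581×0.83822×0.90409 = 0.602507 + 0.633399 = 1.235906.
Q̄ = (S_0/π) × [bracket] = (1172/π) × 1.235906 = 461.07 W/m².
— Configuration B (ϕ=+6.7°):
cos h₀ = −tan(+6.7°) tan(-33.047°) = 0.0764, h₀ = 1.4943 rad.
Bracket: h₀ sin ϕ sin δ + cos ϕ cos δ sin h₀ = 1.4943×0.11667×-0.54533 + 0.99317×0.83822×0.99708 = -0.095073 + 0.830064 = 0.734991.
Q̄ = (S_0/π) × [bracket] = (1172/π) × 0.734991 = 274.20 W/m².
Ratio Q̄_A / Q̄_B = 461.07 / 274.20 = 1.682.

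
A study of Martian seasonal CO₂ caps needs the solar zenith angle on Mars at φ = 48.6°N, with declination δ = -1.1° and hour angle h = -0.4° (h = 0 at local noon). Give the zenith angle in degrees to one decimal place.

cos θ_z = sin φ sin δ + cos φ cos δ cos h = -0.014400 + 0.661174 = 0.646774.
θ_z = arccos(0.646774) = 49.7°.

θ_z = 49.7°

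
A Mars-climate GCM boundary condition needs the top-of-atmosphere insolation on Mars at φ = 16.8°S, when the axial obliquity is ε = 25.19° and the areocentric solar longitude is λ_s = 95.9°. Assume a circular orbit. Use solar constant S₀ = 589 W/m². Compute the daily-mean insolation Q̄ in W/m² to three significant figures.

sin δ = sin 25.19° × sin 95.9° = 0.42337, so δ = +25.047°.
cos H₀ = −tan(-16.8°) tan(+25.047°) = 0.1411, H₀ = 1.4292 rad.
Bracket: H₀ sin φ sin δ + cos φ cos δ sin H₀ = 1.4292×-0.28903×0.42337 + 0.95732×0.90596×0.99000 = -0.174886 + 0.858621 = 0.683735.
Q̄ = (S₀/π) × [bracket] = (589/π) × 0.683735 = 128.2 W/m².

Q̄ ≈ 128 W/m²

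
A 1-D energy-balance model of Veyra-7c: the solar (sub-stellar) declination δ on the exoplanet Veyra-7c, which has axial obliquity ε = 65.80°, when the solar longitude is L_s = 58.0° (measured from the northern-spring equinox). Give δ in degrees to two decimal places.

sin δ = sin ε · sin L_s = sin 65.80° × sin 58.0° = 0.773522.
δ = arcsin(0.773522) = +50.67°.

δ = +50.67°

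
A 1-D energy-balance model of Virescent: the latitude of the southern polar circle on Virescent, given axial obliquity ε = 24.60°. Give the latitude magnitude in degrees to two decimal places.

65.40°

The polar circle is the lowest latitude that experiences at least one full rotation of continuous darkness at the northern-summer solstice; it lies at |φ| = 90° − ε = 90° − 24.60° = 65.40°.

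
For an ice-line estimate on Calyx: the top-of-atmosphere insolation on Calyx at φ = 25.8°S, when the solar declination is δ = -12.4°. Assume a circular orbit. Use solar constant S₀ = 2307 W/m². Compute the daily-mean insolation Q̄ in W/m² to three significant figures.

cos H₀ = −tan(-25.8°) tan(-12.400°) = -0.1063, H₀ = 1.6773 rad.
Bracket: H₀ sin φ sin δ + cos φ cos δ sin H₀ = 1.6773×-0.43523×-0.21474 + 0.90032×0.97667×0.99434 = 0.156763 + 0.874339 = 1.031102.
Q̄ = (S₀/π) × [bracket] = (2307/π) × 1.031102 = 757.2 W/m².

Q̄ ≈ 757 W/m²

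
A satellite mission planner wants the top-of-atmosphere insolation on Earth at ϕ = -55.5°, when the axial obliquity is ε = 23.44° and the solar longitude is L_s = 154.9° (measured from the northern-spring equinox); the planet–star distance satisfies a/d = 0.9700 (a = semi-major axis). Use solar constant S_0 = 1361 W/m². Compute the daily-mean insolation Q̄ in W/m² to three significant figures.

Solar declination: sin δ = sin ε · sin L_s = sin 23.44° × sin 154.9° = 0.16874, so δ = +9.715°.
cos h₀ = −tan(-55.5°) tan(+9.715°) = 0.2491, h₀ = 1.3191 rad.
Bracket: h₀ sin ϕ sin δ + cos ϕ cos δ sin h₀ = 1.3191×-0.82413×0.16874 + 0.56641×0.98566×0.96848 = -0.183439 + 0.540690 = 0.357251.
Inverse-square distance factor (a/d)² = 0.9700² = 0.940900.
Q̄ = (S_0/π) × 0.940900 × [bracket] = (1361/π) × 0.940900 × 0.357251 = 145.6 W/m².

Q̄ ≈ 146 W/m²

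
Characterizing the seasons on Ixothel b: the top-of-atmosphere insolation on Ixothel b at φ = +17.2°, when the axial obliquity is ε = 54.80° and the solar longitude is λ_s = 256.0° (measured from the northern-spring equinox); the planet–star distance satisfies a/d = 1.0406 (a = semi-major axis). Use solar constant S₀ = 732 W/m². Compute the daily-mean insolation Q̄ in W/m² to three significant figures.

Solar declination: sin δ = sin ε · sin λ_s = sin 54.80° × sin 256.0° = -0.79287, so δ = -52.455°.
cos H₀ = −tan(+17.2°) tan(-52.455°) = 0.4028, H₀ = 1.1563 rad.
Bracket: H₀ sin φ sin δ + cos φ cos δ sin H₀ = 1.1563×0.29571×-0.79287 + 0.95528×0.60939×0.91531 = -0.271106 + 0.532837 = 0.261731.
Inverse-square distance factor (a/d)² = 1.0406² = 1.082848.
Q̄ = (S₀/π) × 1.082848 × [bracket] = (732/π) × 1.082848 × 0.261731 = 66.04 W/m².

Q̄ ≈ 66.0 W/m²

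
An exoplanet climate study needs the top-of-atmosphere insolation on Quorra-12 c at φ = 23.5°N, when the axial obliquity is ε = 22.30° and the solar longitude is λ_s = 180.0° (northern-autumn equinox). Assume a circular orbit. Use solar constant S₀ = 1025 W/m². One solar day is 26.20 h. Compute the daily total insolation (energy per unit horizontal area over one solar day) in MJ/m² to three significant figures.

Solar declination: sin δ = sin ε · sin λ_s = sin 22.30° × sin 180.0° = 0.00000, so δ = +0.000°.
cos H₀ = −tan(+23.5°) tan(+0.000°) = -0.0000, H₀ = 1.5708 rad.
Bracket: H₀ sin φ sin δ + cos φ cos δ sin H₀ = 1.5708×0.39875×0.00000 + 0.91706×1.00000×1.00000 = 0.000000 + 0.917060 = 0.917060.
Q̄ = (S₀/π) × [bracket] = (1025/π) × 0.917060 = 299.21 W/m².
Daily total = Q̄ × 26.20 h × 3600 s/h = 299.21 × 26.20 × 3600 / 10⁶ = 28.22 MJ/m².

28.2 MJ/m²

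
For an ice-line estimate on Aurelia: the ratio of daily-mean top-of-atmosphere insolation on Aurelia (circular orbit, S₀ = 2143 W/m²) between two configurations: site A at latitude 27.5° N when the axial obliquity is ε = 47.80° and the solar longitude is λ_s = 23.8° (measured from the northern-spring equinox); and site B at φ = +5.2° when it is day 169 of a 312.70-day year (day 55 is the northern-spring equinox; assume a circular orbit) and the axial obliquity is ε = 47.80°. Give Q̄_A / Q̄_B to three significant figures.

— Configuration A (φ=+27.5°):
Solar declination: sin δ = sin ε · sin λ_s = sin 47.80° × sin 23.8° = 0.29895, so δ = +17.394°.
cos H₀ = −tan(+27.5°) tan(+17.394°) = -0.1631, H₀ = 1.7346 rad.
Bracket: H₀ sin φ sin δ + cos φ cos δ sin H₀ = 1.7346×0.46175×0.29895 + 0.88701×0.95427×0.98661 = 0.239444 + 0.835113 = 1.074557.
Q̄ = (S₀/π) × [bracket] = (2143/π) × 1.074557 = 733.00 W/m².
— Configuration B (φ=+5.2°):
Solar longitude: λ_s = 360° × (169 − 55)/312.70 = 131.244°.
sin δ = sin 47.80° × sin 131.244° = 0.55702, so δ = +33.850°.
cos H₀ = −tan(+5.2°) tan(+33.850°) = -0.0610, H₀ = 1.6319 rad.
Bracket: H₀ sin φ sin δ + cos φ cos δ sin H₀ = 1.6319×0.09063×0.55702 + 0.99588×0.83050×0.99814 = 0.082383 + 0.825540 = 0.907923.
Q̄ = (S₀/π) × [bracket] = (2143/π) × 0.907923 = 619.33 W/m².
Ratio Q̄_A / Q̄_B = 733.00 / 619.33 = 1.184.

Q̄_A / Q̄_B ≈ 1.18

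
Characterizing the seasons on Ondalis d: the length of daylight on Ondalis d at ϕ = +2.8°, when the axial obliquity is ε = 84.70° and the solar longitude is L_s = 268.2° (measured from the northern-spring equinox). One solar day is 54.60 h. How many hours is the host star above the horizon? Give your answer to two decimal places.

18.22 h

Solar declination: sin δ = sin ε · sin L_s = sin 84.70° × sin 268.2° = -0.99523, so δ = -84.404°.
cos h₀ = −tan ϕ · tan δ = −tan(+2.8°) × tan(-84.404°) = 0.4991, so h₀ = 1.0482 rad = 60.06°.
Daylight = 2h₀/(2π) × 54.60 h = (1.0482/π) × 54.60 = 18.22 h.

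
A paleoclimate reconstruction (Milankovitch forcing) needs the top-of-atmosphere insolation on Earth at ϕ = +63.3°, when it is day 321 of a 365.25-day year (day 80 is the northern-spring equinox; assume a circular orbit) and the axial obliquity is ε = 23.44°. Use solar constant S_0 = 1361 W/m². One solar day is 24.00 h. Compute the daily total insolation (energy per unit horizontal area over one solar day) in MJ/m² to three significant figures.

2.39 MJ/m²

Solar longitude: L_s = 360° × (321 − 80)/365.25 = 237.536°.
sin δ = sin 23.44° × sin 237.536° = -0.33563, so δ = -19.611°.
cos h₀ = −tan(+63.3°) tan(-19.611°) = 0.7084, h₀ = 0.7836 rad.
Bracket: h₀ sin ϕ sin δ + cos ϕ cos δ sin h₀ = 0.7836×0.89337×-0.33563 + 0.44932×0.94200×0.70580 = -0.234956 + 0.298737 = 0.063781.
Q̄ = (S_0/π) × [bracket] = (1361/π) × 0.063781 = 27.631 W/m².
Daily total = Q̄ × 24.00 h × 3600 s/h = 27.631 × 24.00 × 3600 / 10⁶ = 2.387 MJ/m².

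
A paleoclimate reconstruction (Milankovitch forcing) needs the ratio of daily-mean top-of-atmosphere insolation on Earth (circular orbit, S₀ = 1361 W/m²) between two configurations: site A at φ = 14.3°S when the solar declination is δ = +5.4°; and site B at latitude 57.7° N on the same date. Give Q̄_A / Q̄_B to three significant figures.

— Configuration A (φ=-14.3°):
cos H₀ = −tan(-14.3°) tan(+5.400°) = 0.0241, H₀ = 1.5467 rad.
Bracket: H₀ sin φ sin δ + cos φ cos δ sin H₀ = 1.5467×-0.24700×0.09411 + 0.96902×0.99556×0.99971 = -0.035953 + 0.964438 = 0.928485.
Q̄ = (S₀/π) × [bracket] = (1361/π) × 0.928485 = 402.24 W/m².
— Configuration B (φ=+57.7°):
cos H₀ = −tan(+57.7°) tan(+5.400°) = -0.1495, H₀ = 1.7209 rad.
Bracket: H₀ sin φ sin δ + cos φ cos δ sin H₀ = 1.7209×0.84526×0.09411 + 0.53435×0.99556×0.98876 = 0.136893 + 0.525998 = 0.662891.
Q̄ = (S₀/π) × [bracket] = (1361/π) × 0.662891 = 287.18 W/m².
Ratio Q̄_A / Q̄_B = 402.24 / 287.18 = 1.401.

Q̄_A / Q̄_B ≈ 1.40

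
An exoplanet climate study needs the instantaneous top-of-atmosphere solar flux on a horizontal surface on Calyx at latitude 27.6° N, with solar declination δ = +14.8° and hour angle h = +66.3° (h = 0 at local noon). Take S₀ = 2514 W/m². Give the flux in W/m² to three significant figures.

1.16e+03 W/m²

cos θ_z = sin φ sin δ + cos φ cos δ cos h = 0.118347 + 0.344390 = 0.462737.
Flux = S₀ · cos θ_z = 2514 × 0.462737 = 1163 W/m².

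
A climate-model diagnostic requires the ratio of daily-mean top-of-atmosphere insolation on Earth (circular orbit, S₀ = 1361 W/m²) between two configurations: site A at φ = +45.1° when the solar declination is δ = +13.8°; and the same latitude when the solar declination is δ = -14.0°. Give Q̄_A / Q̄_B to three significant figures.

— Configuration A (φ=+45.1°):
cos H₀ = −tan(+45.1°) tan(+13.800°) = -0.2465, H₀ = 1.8198 rad.
Bracket: H₀ sin φ sin δ + cos φ cos δ sin H₀ = 1.8198×0.70834×0.23853 + 0.70587×0.97113×0.96915 = 0.307474 + 0.664344 = 0.971818.
Q̄ = (S₀/π) × [bracket] = (1361/π) × 0.971818 = 421.01 W/m².
— Configuration B (φ=+45.1°):
cos H₀ = −tan(+45.1°) tan(-14.000°) = 0.2502, H₀ = 1.3179 rad.
Bracket: H₀ sin φ sin δ + cos φ cos δ sin H₀ = 1.3179×0.70834×-0.24192 + 0.70587×0.97030×0.96819 = -0.225837 + 0.663119 = 0.437282.
Q̄ = (S₀/π) × [bracket] = (1361/π) × 0.437282 = 189.44 W/m².
Ratio Q̄_A / Q̄_B = 421.01 / 189.44 = 2.222.

Q̄_A / Q̄_B ≈ 2.22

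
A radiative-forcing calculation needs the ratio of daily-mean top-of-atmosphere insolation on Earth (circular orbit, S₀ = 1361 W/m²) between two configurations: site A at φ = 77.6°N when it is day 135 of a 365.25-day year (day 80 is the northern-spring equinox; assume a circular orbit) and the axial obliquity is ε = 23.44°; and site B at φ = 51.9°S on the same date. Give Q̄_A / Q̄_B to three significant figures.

Q̄_A / Q̄_B ≈ 4.10

— Configuration A (φ=+77.6°):
Solar longitude: λ_s = 360° × (135 − 80)/365.25 = 54.209°.
sin δ = sin 23.44° × sin 54.209° = 0.32267, so δ = +18.824°.
cos H₀ = −tan(+77.6°) tan(+18.824°) = -1.5505 ≤ −1 ⇒ polar day, H₀ = π.
Bracket: H₀ sin φ sin δ + cos φ cos δ sin H₀ = 3.1416×0.97667×0.32267 + 0.21474×0.94651×0.00000 = 0.990050 + 0.000000 = 0.990050.
Q̄ = (S₀/π) × [bracket] = (1361/π) × 0.990050 = 428.91 W/m².
— Configuration B (φ=-51.9°):
cos H₀ = −tan(-51.9°) tan(+18.824°) = 0.4348, H₀ = 1.1210 rad.
Bracket: H₀ sin φ sin δ + cos φ cos δ sin H₀ = 1.1210×-0.78694×0.32267 + 0.61704×0.94651×0.90054 = -0.284646 + 0.525946 = 0.241300.
Q̄ = (S₀/π) × [bracket] = (1361/π) × 0.241300 = 104.54 W/m².
Ratio Q̄_A / Q̄_B = 428.91 / 104.54 = 4.103.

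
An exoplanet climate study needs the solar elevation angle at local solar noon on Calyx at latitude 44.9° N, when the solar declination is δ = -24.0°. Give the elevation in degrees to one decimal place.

At local noon the hour angle is zero, so the zenith angle equals |ϕ − δ| = |+44.9° − (-24.000°)| = 68.900°.
Elevation = 90° − 68.900° = 21.1°.

21.1°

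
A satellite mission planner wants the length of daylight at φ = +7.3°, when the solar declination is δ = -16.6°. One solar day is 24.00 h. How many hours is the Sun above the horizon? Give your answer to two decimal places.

cos H₀ = −tan φ · tan δ = −tan(+7.3°) × tan(-16.600°) = 0.0382, so H₀ = 1.5326 rad = 87.81°.
Daylight = 2H₀/(2π) × 24.00 h = (1.5326/π) × 24.00 = 11.71 h.

11.71 h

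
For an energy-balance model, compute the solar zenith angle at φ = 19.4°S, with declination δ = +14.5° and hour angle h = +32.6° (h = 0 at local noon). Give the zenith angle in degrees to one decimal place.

θ_z = 46.7°

cos θ_z = sin φ sin δ + cos φ cos δ cos h = -0.083167 + 0.769310 = 0.686143.
θ_z = arccos(0.686143) = 46.7°.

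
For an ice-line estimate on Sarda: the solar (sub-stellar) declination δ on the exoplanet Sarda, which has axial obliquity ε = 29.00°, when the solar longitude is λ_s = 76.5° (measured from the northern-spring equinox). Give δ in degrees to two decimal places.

sin δ = sin ε · sin λ_s = sin 29.00° × sin 76.5° = 0.471414.
δ = arcsin(0.471414) = +28.13°.

δ = +28.13°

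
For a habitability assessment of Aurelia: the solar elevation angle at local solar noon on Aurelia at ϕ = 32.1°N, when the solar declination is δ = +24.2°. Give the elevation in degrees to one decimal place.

82.1°

At local noon the hour angle is zero, so the zenith angle equals |ϕ − δ| = |+32.1° − (+24.200°)| = 7.900°.
Elevation = 90° − 7.900° = 82.1°.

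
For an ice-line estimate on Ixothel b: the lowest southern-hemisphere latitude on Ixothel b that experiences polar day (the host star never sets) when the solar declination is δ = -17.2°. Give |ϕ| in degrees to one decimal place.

Polar day requires cos h₀ = −tan ϕ tan δ ≤ −1, i.e. tan ϕ tan δ ≥ 1.
The boundary is |tan ϕ| · |tan δ| = 1, so |ϕ| = 90° − |δ| = 90° − 17.2° = 72.8° in the southern hemisphere.

|ϕ| = 72.8°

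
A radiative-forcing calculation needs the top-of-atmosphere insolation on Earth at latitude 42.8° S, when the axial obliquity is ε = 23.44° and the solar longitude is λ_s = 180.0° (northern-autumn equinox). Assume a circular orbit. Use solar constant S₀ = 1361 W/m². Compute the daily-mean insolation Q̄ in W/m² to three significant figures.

Solar declination: sin δ = sin ε · sin λ_s = sin 23.44° × sin 180.0° = 0.00000, so δ = +0.000°.
cos H₀ = −tan(-42.8°) tan(+0.000°) = 0.0000, H₀ = 1.5708 rad.
Bracket: H₀ sin φ sin δ + cos φ cos δ sin H₀ = 1.5708×-0.67944×0.00000 + 0.73373×1.00000×1.00000 = -0.000000 + 0.733730 = 0.733730.
Q̄ = (S₀/π) × [bracket] = (1361/π) × 0.733730 = 317.9 W/m².

Q̄ ≈ 318 W/m²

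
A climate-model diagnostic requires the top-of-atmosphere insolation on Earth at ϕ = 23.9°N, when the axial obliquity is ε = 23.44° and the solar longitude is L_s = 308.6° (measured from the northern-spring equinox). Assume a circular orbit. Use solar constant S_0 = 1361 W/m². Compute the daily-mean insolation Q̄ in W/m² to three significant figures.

Q̄ ≈ 295 W/m²

Solar declination: sin δ = sin ε · sin L_s = sin 23.44° × sin 308.6° = -0.31088, so δ = -18.112°.
cos h₀ = −tan(+23.9°) tan(-18.112°) = 0.1449, h₀ = 1.4253 rad.
Bracket: h₀ sin ϕ sin δ + cos ϕ cos δ sin h₀ = 1.4253×0.40514×-0.31088 + 0.91425×0.95045×0.98944 = -0.179516 + 0.859773 = 0.680257.
Q̄ = (S_0/π) × [bracket] = (1361/π) × 0.680257 = 294.7 W/m².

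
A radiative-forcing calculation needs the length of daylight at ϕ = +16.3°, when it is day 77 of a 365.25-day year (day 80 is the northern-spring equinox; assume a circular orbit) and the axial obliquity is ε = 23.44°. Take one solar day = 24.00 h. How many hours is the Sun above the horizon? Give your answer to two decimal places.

11.95 h

Solar longitude: L_s = 360° × (77 − 80)/365.25 = -2.957°, i.e. -2.957° + 360° = 357.043°.
sin δ = sin 23.44° × sin 357.043° = -0.02052, so δ = -1.176°.
cos h₀ = −tan ϕ · tan δ = −tan(+16.3°) × tan(-1.176°) = 0.0060, so h₀ = 1.5648 rad = 89.66°.
Daylight = 2h₀/(2π) × 24.00 h = (1.5648/π) × 24.00 = 11.95 h.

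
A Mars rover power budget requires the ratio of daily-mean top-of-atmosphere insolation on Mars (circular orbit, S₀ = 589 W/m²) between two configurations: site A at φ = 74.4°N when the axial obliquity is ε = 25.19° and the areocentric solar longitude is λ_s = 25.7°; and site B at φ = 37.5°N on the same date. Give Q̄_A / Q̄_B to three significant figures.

Q̄_A / Q̄_B ≈ 0.628

— Configuration A (φ=+74.4°):
sin δ = sin 25.19° × sin 25.7° = 0.18457, so δ = +10.636°.
cos H₀ = −tan(+74.4°) tan(+10.636°) = -0.6726, H₀ = 2.3086 rad.
Bracket: H₀ sin φ sin δ + cos φ cos δ sin H₀ = 2.3086×0.96316×0.18457 + 0.26892×0.98282×0.73998 = 0.410401 + 0.195577 = 0.605978.
Q̄ = (S₀/π) × [bracket] = (589/π) × 0.605978 = 113.61 W/m².
— Configuration B (φ=+37.5°):
cos H₀ = −tan(+37.5°) tan(+10.636°) = -0.1441, H₀ = 1.7154 rad.
Bracket: H₀ sin φ sin δ + cos φ cos δ sin H₀ = 1.7154×0.60876×0.18457 + 0.79335×0.98282×0.98956 = 0.192740 + 0.771580 = 0.964320.
Q̄ = (S₀/π) × [bracket] = (589/π) × 0.964320 = 180.80 W/m².
Ratio Q̄_A / Q̄_B = 113.61 / 180.80 = 0.6284.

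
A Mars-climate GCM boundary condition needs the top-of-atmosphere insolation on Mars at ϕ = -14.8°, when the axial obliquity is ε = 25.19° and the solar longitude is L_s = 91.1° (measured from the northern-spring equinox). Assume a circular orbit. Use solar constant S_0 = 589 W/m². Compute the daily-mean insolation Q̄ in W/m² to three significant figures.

Solar declination: sin δ = sin ε · sin L_s = sin 25.19° × sin 91.1° = 0.42554, so δ = +25.185°.
cos h₀ = −tan(-14.8°) tan(+25.185°) = 0.1242, h₀ = 1.4462 rad.
Bracket: h₀ sin ϕ sin δ + cos ϕ cos δ sin h₀ = 1.4462×-0.25545×0.42554 + 0.96682×0.90494×0.99225 = -0.157208 + 0.868134 = 0.710926.
Q̄ = (S_0/π) × [bracket] = (589/π) × 0.710926 = 133.3 W/m².

Q̄ ≈ 133 W/m²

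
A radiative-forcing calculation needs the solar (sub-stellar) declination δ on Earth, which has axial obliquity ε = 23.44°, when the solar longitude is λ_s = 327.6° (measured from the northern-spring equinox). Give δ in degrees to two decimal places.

δ = -12.31°

sin δ = sin ε · sin λ_s = sin 23.44° × sin 327.6° = -0.213146.
δ = arcsin(-0.213146) = -12.31°.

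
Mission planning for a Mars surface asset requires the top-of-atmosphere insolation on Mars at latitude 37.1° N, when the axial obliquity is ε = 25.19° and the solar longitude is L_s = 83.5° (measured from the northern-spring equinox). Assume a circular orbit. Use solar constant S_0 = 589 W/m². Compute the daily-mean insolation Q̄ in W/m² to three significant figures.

Solar declination: sin δ = sin ε · sin L_s = sin 25.19° × sin 83.5° = 0.42289, so δ = +25.017°.
cos h₀ = −tan(+37.1°) tan(+25.017°) = -0.3529, h₀ = 1.9315 rad.
Bracket: h₀ sin ϕ sin δ + cos ϕ cos δ sin h₀ = 1.9315×0.60321×0.42289 + 0.79758×0.90618×0.93565 = 0.492709 + 0.676242 = 1.168951.
Q̄ = (S_0/π) × [bracket] = (589/π) × 1.168951 = 219.2 W/m².

Q̄ ≈ 219 W/m²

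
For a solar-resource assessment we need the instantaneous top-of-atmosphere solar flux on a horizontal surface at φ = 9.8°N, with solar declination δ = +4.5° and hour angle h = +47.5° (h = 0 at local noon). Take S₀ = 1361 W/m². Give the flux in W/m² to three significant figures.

921 W/m²

cos θ_z = sin φ sin δ + cos φ cos δ cos h = 0.013354 + 0.663680 = 0.677034.
Flux = S₀ · cos θ_z = 1361 × 0.677034 = 921.4 W/m².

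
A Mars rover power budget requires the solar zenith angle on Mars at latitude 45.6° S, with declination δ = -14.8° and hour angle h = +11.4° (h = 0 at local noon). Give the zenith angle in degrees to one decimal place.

cos θ_z = sin φ sin δ + cos φ cos δ cos h = 0.182509 + 0.663105 = 0.845614.
θ_z = arccos(0.845614) = 32.3°.

θ_z = 32.3°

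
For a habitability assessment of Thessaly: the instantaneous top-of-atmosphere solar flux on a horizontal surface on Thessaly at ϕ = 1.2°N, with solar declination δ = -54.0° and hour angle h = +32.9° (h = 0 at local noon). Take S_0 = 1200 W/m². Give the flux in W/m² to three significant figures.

572 W/m²

cos θ_z = sin ϕ sin δ + cos ϕ cos δ cos h = -0.016943 + 0.493408 = 0.476465.
Flux = S_0 · cos θ_z = 1200 × 0.476465 = 571.8 W/m².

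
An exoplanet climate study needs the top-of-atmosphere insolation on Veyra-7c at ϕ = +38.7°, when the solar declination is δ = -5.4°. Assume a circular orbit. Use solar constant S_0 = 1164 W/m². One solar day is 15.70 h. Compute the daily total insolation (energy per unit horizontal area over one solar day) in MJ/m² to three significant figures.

14.4 MJ/m²

cos h₀ = −tan(+38.7°) tan(-5.400°) = 0.0757, h₀ = 1.4950 rad.
Bracket: h₀ sin ϕ sin δ + cos ϕ cos δ sin h₀ = 1.4950×0.62524×-0.09411 + 0.78043×0.99556×0.99713 = -0.087968 + 0.774735 = 0.686767.
Q̄ = (S_0/π) × [bracket] = (1164/π) × 0.686767 = 254.46 W/m².
Daily total = Q̄ × 15.70 h × 3600 s/h = 254.46 × 15.70 × 3600 / 10⁶ = 14.38 MJ/m².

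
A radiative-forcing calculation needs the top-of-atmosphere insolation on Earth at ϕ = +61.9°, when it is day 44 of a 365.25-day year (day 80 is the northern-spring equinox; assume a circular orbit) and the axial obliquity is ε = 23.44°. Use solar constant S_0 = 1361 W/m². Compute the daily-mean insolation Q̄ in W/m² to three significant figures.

Q̄ ≈ 79.9 W/m²

Solar longitude: L_s = 360° × (44 − 80)/365.25 = -35.483°, i.e. -35.483° + 360° = 324.517°.
sin δ = sin 23.44° × sin 324.517° = -0.23090, so δ = -13.350°.
cos h₀ = −tan(+61.9°) tan(-13.350°) = 0.4444, h₀ = 1.1102 rad.
Bracket: h₀ sin ϕ sin δ + cos ϕ cos δ sin h₀ = 1.1102×0.88213×-0.23090 + 0.47101×0.97298×0.89581 = -0.226130 + 0.410535 = 0.184405.
Q̄ = (S_0/π) × [bracket] = (1361/π) × 0.184405 = 79.89 W/m².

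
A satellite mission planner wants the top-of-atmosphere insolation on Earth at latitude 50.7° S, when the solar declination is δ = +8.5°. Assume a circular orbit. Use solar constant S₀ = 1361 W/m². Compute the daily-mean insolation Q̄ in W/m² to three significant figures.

cos H₀ = −tan(-50.7°) tan(+8.500°) = 0.1826, H₀ = 1.3872 rad.
Bracket: H₀ sin φ sin δ + cos φ cos δ sin H₀ = 1.3872×-0.77384×0.14781 + 0.63338×0.98902×0.98319 = -0.158670 + 0.615895 = 0.457225.
Q̄ = (S₀/π) × [bracket] = (1361/π) × 0.457225 = 198.1 W/m².

Q̄ ≈ 198 W/m²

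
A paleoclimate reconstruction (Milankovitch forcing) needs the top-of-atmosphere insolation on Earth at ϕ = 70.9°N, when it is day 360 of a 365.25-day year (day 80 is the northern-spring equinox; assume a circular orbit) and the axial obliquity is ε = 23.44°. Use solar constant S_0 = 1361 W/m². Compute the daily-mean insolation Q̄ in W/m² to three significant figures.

Solar longitude: L_s = 360° × (360 − 80)/365.25 = 275.975°.
sin δ = sin 23.44° × sin 275.975° = -0.39563, so δ = -23.305°.
cos h₀ = −tan(+70.9°) tan(-23.305°) = 1.2440 ≥ 1 ⇒ polar night, h₀ = 0 and Q̄ = 0.

Q̄ ≈ 0.00 W/m²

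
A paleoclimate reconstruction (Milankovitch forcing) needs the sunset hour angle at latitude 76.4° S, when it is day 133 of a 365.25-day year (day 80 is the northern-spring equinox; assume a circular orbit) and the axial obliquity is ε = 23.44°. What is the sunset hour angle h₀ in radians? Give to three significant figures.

h₀ = 0.00 rad

Solar longitude: L_s = 360° × (133 − 80)/365.25 = 52.238°.
sin δ = sin 23.44° × sin 52.238° = 0.31448, so δ = +18.329°.
cos h₀ = −tan ϕ · tan δ = 1.3694 ≥ 1, so the Sun never rises (polar night) and h₀ = 0.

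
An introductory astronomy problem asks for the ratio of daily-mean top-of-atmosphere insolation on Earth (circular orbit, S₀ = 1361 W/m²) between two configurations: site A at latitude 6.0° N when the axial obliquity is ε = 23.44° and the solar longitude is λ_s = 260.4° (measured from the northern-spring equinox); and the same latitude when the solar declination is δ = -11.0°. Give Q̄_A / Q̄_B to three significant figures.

— Configuration A (φ=+6.0°):
Solar declination: sin δ = sin ε · sin λ_s = sin 23.44° × sin 260.4° = -0.39222, so δ = -23.093°.
cos H₀ = −tan(+6.0°) tan(-23.093°) = 0.0448, H₀ = 1.5260 rad.
Bracket: H₀ sin φ sin δ + cos φ cos δ sin H₀ = 1.5260×0.10453×-0.39222 + 0.99452×0.91987×0.99900 = -0.062564 + 0.913914 = 0.851350.
Q̄ = (S₀/π) × [bracket] = (1361/π) × 0.851350 = 368.82 W/m².
— Configuration B (φ=+6.0°):
cos H₀ = −tan(+6.0°) tan(-11.000°) = 0.0204, H₀ = 1.5504 rad.
Bracket: H₀ sin φ sin δ + cos φ cos δ sin H₀ = 1.5504×0.10453×-0.19081 + 0.99452×0.98163×0.99979 = -0.030923 + 0.976046 = 0.945123.
Q̄ = (S₀/π) × [bracket] = (1361/π) × 0.945123 = 409.45 W/m².
Ratio Q̄_A / Q̄_B = 368.82 / 409.45 = 0.9008.

Q̄_A / Q̄_B ≈ 0.901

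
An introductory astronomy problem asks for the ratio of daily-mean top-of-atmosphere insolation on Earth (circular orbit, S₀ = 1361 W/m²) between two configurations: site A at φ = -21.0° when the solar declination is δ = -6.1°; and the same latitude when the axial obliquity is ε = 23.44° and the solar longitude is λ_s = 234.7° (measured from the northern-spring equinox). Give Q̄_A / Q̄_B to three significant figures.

Q̄_A / Q̄_B ≈ 0.921

— Configuration A (φ=-21.0°):
cos H₀ = −tan(-21.0°) tan(-6.100°) = -0.0410, H₀ = 1.6118 rad.
Bracket: H₀ sin φ sin δ + cos φ cos δ sin H₀ = 1.6118×-0.35837×-0.10626 + 0.93358×0.99434×0.99916 = 0.061378 + 0.927516 = 0.988894.
Q̄ = (S₀/π) × [bracket] = (1361/π) × 0.988894 = 428.41 W/m².
— Configuration B (φ=-21.0°):
Solar declination: sin δ = sin ε · sin λ_s = sin 23.44° × sin 234.7° = -0.32465, so δ = -18.944°.
cos H₀ = −tan(-21.0°) tan(-18.944°) = -0.1318, H₀ = 1.7029 rad.
Bracket: H₀ sin φ sin δ + cos φ cos δ sin H₀ = 1.7029×-0.35837×-0.32465 + 0.93358×0.94583×0.99128 = 0.198124 + 0.875308 = 1.073432.
Q̄ = (S₀/π) × [bracket] = (1361/π) × 1.073432 = 465.03 W/m².
Ratio Q̄_A / Q̄_B = 428.41 / 465.03 = 0.9213.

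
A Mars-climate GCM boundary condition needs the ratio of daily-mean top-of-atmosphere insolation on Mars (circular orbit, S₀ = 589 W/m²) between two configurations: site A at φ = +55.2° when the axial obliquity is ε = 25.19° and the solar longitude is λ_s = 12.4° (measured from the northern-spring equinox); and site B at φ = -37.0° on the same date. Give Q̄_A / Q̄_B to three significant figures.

Q̄_A / Q̄_B ≈ 0.972

— Configuration A (φ=+55.2°):
Solar declination: sin δ = sin ε · sin λ_s = sin 25.19° × sin 12.4° = 0.09140, so δ = +5.244°.
cos H₀ = −tan(+55.2°) tan(+5.244°) = -0.1321, H₀ = 1.7032 rad.
Bracket: H₀ sin φ sin δ + cos φ cos δ sin H₀ = 1.7032×0.82115×0.09140 + 0.57071×0.99581×0.99124 = 0.127830 + 0.563340 = 0.691170.
Q̄ = (S₀/π) × [bracket] = (589/π) × 0.691170 = 129.58 W/m².
— Configuration B (φ=-37.0°):
cos H₀ = −tan(-37.0°) tan(+5.244°) = 0.0692, H₀ = 1.5016 rad.
Bracket: H₀ sin φ sin δ + cos φ cos δ sin H₀ = 1.5016×-0.60182×0.09140 + 0.79864×0.99581×0.99761 = -0.082598 + 0.793393 = 0.710795.
Q̄ = (S₀/π) × [bracket] = (589/π) × 0.710795 = 133.26 W/m².
Ratio Q̄_A / Q̄_B = 129.58 / 133.26 = 0.9724.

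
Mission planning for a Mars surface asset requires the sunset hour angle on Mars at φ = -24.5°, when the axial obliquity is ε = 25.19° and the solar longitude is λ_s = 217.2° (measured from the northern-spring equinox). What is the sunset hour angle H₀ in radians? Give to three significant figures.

H₀ = 1.69 rad

Solar declination: sin δ = sin ε · sin λ_s = sin 25.19° × sin 217.2° = -0.25733, so δ = -14.912°.
cos H₀ = −tan φ · tan δ = −tan(-24.5°) × tan(-14.912°) = -0.1214, so H₀ = 1.6925 rad = 96.97°.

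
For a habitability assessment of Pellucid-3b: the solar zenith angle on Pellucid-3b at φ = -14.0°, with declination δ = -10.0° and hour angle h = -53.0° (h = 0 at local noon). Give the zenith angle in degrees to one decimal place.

cos θ_z = sin φ sin δ + cos φ cos δ cos h = 0.042009 + 0.575067 = 0.617076.
θ_z = arccos(0.617076) = 51.9°.

θ_z = 51.9°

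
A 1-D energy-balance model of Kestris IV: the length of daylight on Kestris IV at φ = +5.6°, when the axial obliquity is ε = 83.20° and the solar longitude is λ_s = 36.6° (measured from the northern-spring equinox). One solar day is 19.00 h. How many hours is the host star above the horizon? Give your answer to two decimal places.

9.94 h

Solar declination: sin δ = sin ε · sin λ_s = sin 83.20° × sin 36.6° = 0.59203, so δ = +36.301°.
cos H₀ = −tan φ · tan δ = −tan(+5.6°) × tan(+36.301°) = -0.0720, so H₀ = 1.6429 rad = 94.13°.
Daylight = 2H₀/(2π) × 19.00 h = (1.6429/π) × 19.00 = 9.94 h.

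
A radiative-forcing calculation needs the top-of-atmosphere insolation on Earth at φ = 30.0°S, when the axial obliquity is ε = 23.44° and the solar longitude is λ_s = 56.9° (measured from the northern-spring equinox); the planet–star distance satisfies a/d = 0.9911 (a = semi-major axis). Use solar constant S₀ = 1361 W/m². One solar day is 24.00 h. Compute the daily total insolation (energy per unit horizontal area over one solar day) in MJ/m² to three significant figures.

Solar declination: sin δ = sin ε · sin λ_s = sin 23.44° × sin 56.9° = 0.33323, so δ = +19.465°.
cos H₀ = −tan(-30.0°) tan(+19.465°) = 0.2041, H₀ = 1.3653 rad.
Bracket: H₀ sin φ sin δ + cos φ cos δ sin H₀ = 1.3653×-0.50000×0.33323 + 0.86603×0.94284×0.97896 = -0.227479 + 0.799348 = 0.571869.
Inverse-square distance factor (a/d)² = 0.9911² = 0.982279.
Q̄ = (S₀/π) × 0.982279 × [bracket] = (1361/π) × 0.982279 × 0.571869 = 243.35 W/m².
Daily total = Q̄ × 24.00 h × 3600 s/h = 243.35 × 24.00 × 3600 / 10⁶ = 21.03 MJ/m².

21.0 MJ/m²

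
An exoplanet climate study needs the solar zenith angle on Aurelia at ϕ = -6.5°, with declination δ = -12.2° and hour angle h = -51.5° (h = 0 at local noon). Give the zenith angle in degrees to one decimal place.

cos θ_z = sin ϕ sin δ + cos ϕ cos δ cos h = 0.023923 + 0.604544 = 0.628467.
θ_z = arccos(0.628467) = 51.1°.

θ_z = 51.1°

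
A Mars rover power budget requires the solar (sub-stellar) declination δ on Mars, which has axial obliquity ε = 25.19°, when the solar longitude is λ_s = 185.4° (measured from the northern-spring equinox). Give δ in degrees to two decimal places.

δ = -2.30°

sin δ = sin ε · sin λ_s = sin 25.19° × sin 185.4° = -0.040055.
δ = arcsin(-0.040055) = -2.30°.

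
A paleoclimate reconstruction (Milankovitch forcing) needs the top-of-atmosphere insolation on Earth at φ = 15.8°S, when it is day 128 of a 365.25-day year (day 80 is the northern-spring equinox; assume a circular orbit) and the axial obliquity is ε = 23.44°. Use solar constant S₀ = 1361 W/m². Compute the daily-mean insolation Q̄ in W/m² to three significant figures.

Solar longitude: λ_s = 360° × (128 − 80)/365.25 = 47.310°.
sin δ = sin 23.44° × sin 47.310° = 0.29239, so δ = +17.001°.
cos H₀ = −tan(-15.8°) tan(+17.001°) = 0.0865, H₀ = 1.4842 rad.
Bracket: H₀ sin φ sin δ + cos φ cos δ sin H₀ = 1.4842×-0.27228×0.29239 + 0.96222×0.95630×0.99625 = -0.118160 + 0.916720 = 0.798560.
Q̄ = (S₀/π) × [bracket] = (1361/π) × 0.798560 = 346.0 W/m².

Q̄ ≈ 346 W/m²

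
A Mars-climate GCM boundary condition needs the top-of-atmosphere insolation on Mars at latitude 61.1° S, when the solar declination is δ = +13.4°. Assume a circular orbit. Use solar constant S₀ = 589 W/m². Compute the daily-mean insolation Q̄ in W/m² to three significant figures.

cos H₀ = −tan(-61.1°) tan(+13.400°) = 0.4316, H₀ = 1.1246 rad.
Bracket: H₀ sin φ sin δ + cos φ cos δ sin H₀ = 1.1246×-0.87546×0.23175 + 0.48328×0.97278×0.90208 = -0.228168 + 0.424090 = 0.195922.
Q̄ = (S₀/π) × [bracket] = (589/π) × 0.195922 = 36.73 W/m².

Q̄ ≈ 36.7 W/m²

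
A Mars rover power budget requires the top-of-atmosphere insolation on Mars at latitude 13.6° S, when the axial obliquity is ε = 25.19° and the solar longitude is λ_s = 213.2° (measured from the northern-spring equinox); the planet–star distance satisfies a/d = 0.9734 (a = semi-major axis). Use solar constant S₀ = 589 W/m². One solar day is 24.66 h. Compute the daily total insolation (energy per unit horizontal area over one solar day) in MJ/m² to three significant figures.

16.3 MJ/m²

Solar declination: sin δ = sin ε · sin λ_s = sin 25.19° × sin 213.2° = -0.23305, so δ = -13.477°.
cos H₀ = −tan(-13.6°) tan(-13.477°) = -0.0580, H₀ = 1.6288 rad.
Bracket: H₀ sin φ sin δ + cos φ cos δ sin H₀ = 1.6288×-0.23514×-0.23305 + 0.97196×0.97246×0.99832 = 0.089257 + 0.943604 = 1.032861.
Inverse-square distance factor (a/d)² = 0.9734² = 0.947508.
Q̄ = (S₀/π) × 0.947508 × [bracket] = (589/π) × 0.947508 × 1.032861 = 183.48 W/m².
Daily total = Q̄ × 24.66 h × 3600 s/h = 183.48 × 24.66 × 3600 / 10⁶ = 16.29 MJ/m².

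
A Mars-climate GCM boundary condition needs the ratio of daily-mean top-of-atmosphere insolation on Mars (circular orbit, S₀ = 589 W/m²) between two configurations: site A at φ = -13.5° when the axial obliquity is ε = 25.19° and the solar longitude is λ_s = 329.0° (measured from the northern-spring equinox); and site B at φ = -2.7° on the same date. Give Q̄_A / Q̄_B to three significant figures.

— Configuration A (φ=-13.5°):
Solar declination: sin δ = sin ε · sin λ_s = sin 25.19° × sin 329.0° = -0.21921, so δ = -12.663°.
cos H₀ = −tan(-13.5°) tan(-12.663°) = -0.0539, H₀ = 1.6248 rad.
Bracket: H₀ sin φ sin δ + cos φ cos δ sin H₀ = 1.6248×-0.23345×-0.21921 + 0.97237×0.97568×0.99854 = 0.083148 + 0.947337 = 1.030485.
Q̄ = (S₀/π) × [bracket] = (589/π) × 1.030485 = 193.20 W/m².
— Configuration B (φ=-2.7°):
cos H₀ = −tan(-2.7°) tan(-12.663°) = -0.0106, H₀ = 1.5814 rad.
Bracket: H₀ sin φ sin δ + cos φ cos δ sin H₀ = 1.5814×-0.04711×-0.21921 + 0.99889×0.97568×0.99994 = 0.016331 + 0.974539 = 0.990870.
Q̄ = (S₀/π) × [bracket] = (589/π) × 0.990870 = 185.77 W/m².
Ratio Q̄_A / Q̄_B = 193.20 / 185.77 = 1.040.

Q̄_A / Q̄_B ≈ 1.04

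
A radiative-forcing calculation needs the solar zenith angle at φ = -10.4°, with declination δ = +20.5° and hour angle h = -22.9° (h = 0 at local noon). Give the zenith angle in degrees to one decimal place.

θ_z = 38.2°

cos θ_z = sin φ sin δ + cos φ cos δ cos h = -0.063219 + 0.848673 = 0.785454.
θ_z = arccos(0.785454) = 38.2°.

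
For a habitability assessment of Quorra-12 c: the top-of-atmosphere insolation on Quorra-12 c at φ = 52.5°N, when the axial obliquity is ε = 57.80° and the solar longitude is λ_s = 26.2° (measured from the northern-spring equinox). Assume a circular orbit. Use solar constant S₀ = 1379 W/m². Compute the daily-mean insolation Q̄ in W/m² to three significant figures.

Q̄ ≈ 487 W/m²

Solar declination: sin δ = sin ε · sin λ_s = sin 57.80° × sin 26.2° = 0.37360, so δ = +21.938°.
cos H₀ = −tan(+52.5°) tan(+21.938°) = -0.5249, H₀ = 2.1234 rad.
Bracket: H₀ sin φ sin δ + cos φ cos δ sin H₀ = 2.1234×0.79335×0.37360 + 0.60876×0.92759×0.85117 = 0.629366 + 0.480638 = 1.110004.
Q̄ = (S₀/π) × [bracket] = (1379/π) × 1.110004 = 487.2 W/m².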